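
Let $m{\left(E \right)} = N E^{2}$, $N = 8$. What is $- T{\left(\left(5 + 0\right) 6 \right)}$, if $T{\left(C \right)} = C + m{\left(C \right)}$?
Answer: $-7230$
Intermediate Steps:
$m{\left(E \right)} = 8 E^{2}$
$T{\left(C \right)} = C + 8 C^{2}$
$- T{\left(\left(5 + 0\right) 6 \right)} = - \left(5 + 0\right) 6 \left(1 + 8 \left(5 + 0\right) 6\right) = - 5 \cdot 6 \left(1 + 8 \cdot 5 \cdot 6\right) = - 30 \left(1 + 8 \cdot 30\right) = - 30 \left(1 + 240\right) = - 30 \cdot 241 = \left(-1\right) 7230 = -7230$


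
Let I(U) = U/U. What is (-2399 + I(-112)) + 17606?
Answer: 15208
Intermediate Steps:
I(U) = 1
(-2399 + I(-112)) + 17606 = (-2399 + 1) + 17606 = -2398 + 17606 = 15208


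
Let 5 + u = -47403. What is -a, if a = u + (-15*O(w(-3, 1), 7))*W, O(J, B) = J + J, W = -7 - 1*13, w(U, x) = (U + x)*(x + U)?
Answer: 45008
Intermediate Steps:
w(U, x) = (U + x)² (w(U, x) = (U + x)*(U + x) = (U + x)²)
W = -20 (W = -7 - 13 = -20)
O(J, B) = 2*J
u = -47408 (u = -5 - 47403 = -47408)
a = -45008 (a = -47408 - 30*(-3 + 1)²*(-20) = -47408 - 30*(-2)²*(-20) = -47408 - 30*4*(-20) = -47408 - 15*8*(-20) = -47408 - 120*(-20) = -47408 + 2400 = -45008)
-a = -1*(-45008) = 45008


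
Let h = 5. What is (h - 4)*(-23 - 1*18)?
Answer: -41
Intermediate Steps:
(h - 4)*(-23 - 1*18) = (5 - 4)*(-23 - 1*18) = 1*(-23 - 18) = 1*(-41) = -41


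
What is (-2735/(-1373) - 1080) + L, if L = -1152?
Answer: -3061801/1373 ≈ -2230.0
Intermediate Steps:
(-2735/(-1373) - 1080) + L = (-2735/(-1373) - 1080) - 1152 = (-2735*(-1/1373) - 1080) - 1152 = (2735/1373 - 1080) - 1152 = -1480105/1373 - 1152 = -3061801/1373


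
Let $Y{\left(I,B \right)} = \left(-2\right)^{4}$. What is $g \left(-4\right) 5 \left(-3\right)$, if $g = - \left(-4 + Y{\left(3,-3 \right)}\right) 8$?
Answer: $-5760$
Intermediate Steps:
$Y{\left(I,B \right)} = 16$
$g = -96$ ($g = - \left(-4 + 16\right) 8 = - 12 \cdot 8 = \left(-1\right) 96 = -96$)
$g \left(-4\right) 5 \left(-3\right) = - 96 \left(-4\right) 5 \left(-3\right) = - 96 \left(\left(-20\right) \left(-3\right)\right) = \left(-96\right) 60 = -5760$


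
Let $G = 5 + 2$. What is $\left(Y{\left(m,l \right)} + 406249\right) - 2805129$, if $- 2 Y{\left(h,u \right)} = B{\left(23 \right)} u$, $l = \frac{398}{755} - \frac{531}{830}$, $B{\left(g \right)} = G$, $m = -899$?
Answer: $- \frac{601303162009}{250660} \approx -2.3989 \cdot 10^{6}$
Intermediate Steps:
$G = 7$
$B{\left(g \right)} = 7$
$l = - \frac{14113}{125330}$ ($l = 398 \cdot \frac{1}{755} - \frac{531}{830} = \frac{398}{755} - \frac{531}{830} = - \frac{14113}{125330} \approx -0.11261$)
$Y{\left(h,u \right)} = - \frac{7 u}{2}$
$\left(Y{\left(m,l \right)} + 406249\right) - 2805129 = \left(\left(- \frac{7}{2}\right) \left(- \frac{14113}{125330}\right) + 406249\right) - 2805129 = \left(\frac{98791}{250660} + 406249\right) - 2805129 = \frac{101830473131}{250660} - 2805129 = - \frac{601303162009}{250660}$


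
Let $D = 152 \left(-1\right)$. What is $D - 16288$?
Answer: $-16440$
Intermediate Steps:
$D = -152$
$D - 16288 = -152 - 16288 = -16440$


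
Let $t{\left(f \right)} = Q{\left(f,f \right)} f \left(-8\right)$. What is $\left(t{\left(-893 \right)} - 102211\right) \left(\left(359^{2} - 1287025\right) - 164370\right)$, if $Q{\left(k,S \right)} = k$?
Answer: $8572275212742$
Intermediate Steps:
$t{\left(f \right)} = - 8 f^{2}$ ($t{\left(f \right)} = f f \left(-8\right) = f^{2} \left(-8\right) = - 8 f^{2}$)
$\left(t{\left(-893 \right)} - 102211\right) \left(\left(359^{2} - 1287025\right) - 164370\right) = \left(- 8 \left(-893\right)^{2} - 102211\right) \left(\left(359^{2} - 1287025\right) - 164370\right) = \left(\left(-8\right) 797449 - 102211\right) \left(\left(128881 - 1287025\right) - 164370\right) = \left(-6379592 - 102211\right) \left(-1158144 - 164370\right) = \left(-6481803\right) \left(-1322514\right) = 8572275212742$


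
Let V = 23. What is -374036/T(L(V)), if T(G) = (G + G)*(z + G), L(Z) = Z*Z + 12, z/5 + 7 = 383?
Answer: -187018/1309761 ≈ -0.14279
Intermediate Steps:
z = 1880 (z = -35 + 5*383 = -35 + 1915 = 1880)
L(Z) = 12 + Z² (L(Z) = Z² + 12 = 12 + Z²)
T(G) = 2*G*(1880 + G) (T(G) = (G + G)*(1880 + G) = (2*G)*(1880 + G) = 2*G*(1880 + G))
-374036/T(L(V)) = -374036*1/(2*(12 + 23²)*(1880 + (12 + 23²))) = -374036*1/(2*(12 + 529)*(1880 + (12 + 529))) = -374036*1/(1082*(1880 + 541)) = -374036/(2*541*2421) = -374036/2619522 = -374036*1/2619522 = -187018/1309761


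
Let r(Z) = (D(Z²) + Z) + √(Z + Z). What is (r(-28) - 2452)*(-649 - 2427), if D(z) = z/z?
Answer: 7625404 - 6152*I*√14 ≈ 7.6254e+6 - 23019.0*I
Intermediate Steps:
D(z) = 1
r(Z) = 1 + Z + √2*√Z (r(Z) = (1 + Z) + √(Z + Z) = (1 + Z) + √(2*Z) = (1 + Z) + √2*√Z = 1 + Z + √2*√Z)
(r(-28) - 2452)*(-649 - 2427) = ((1 - 28 + √2*√(-28)) - 2452)*(-649 - 2427) = ((1 - 28 + √2*(2*I*√7)) - 2452)*(-3076) = ((1 - 28 + 2*I*√14) - 2452)*(-3076) = ((-27 + 2*I*√14) - 2452)*(-3076) = (-2479 + 2*I*√14)*(-3076) = 7625404 - 6152*I*√14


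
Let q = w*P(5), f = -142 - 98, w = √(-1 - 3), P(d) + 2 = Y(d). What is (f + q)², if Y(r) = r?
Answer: 57564 - 2880*I ≈ 57564.0 - 2880.0*I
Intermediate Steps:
P(d) = -2 + d
w = 2*I (w = √(-4) = 2*I ≈ 2.0*I)
f = -240
q = 6*I (q = (2*I)*(-2 + 5) = (2*I)*3 = 6*I ≈ 6.0*I)
(f + q)² = (-240 + 6*I)²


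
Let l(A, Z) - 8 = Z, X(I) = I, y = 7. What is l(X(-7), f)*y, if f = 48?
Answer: 392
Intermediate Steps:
l(A, Z) = 8 + Z
l(X(-7), f)*y = (8 + 48)*7 = 56*7 = 392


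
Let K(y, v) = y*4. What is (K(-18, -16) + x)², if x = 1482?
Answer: 1988100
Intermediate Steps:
K(y, v) = 4*y
(K(-18, -16) + x)² = (4*(-18) + 1482)² = (-72 + 1482)² = 1410² = 1988100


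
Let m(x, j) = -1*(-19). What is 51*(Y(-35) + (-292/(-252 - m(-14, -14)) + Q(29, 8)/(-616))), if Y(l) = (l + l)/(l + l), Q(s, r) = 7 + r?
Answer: 17479893/166936 ≈ 104.71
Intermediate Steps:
m(x, j) = 19
Y(l) = 1 (Y(l) = (2*l)/((2*l)) = (2*l)*(1/(2*l)) = 1)
51*(Y(-35) + (-292/(-252 - m(-14, -14)) + Q(29, 8)/(-616))) = 51*(1 + (-292/(-252 - 1*19) + (7 + 8)/(-616))) = 51*(1 + (-292/(-252 - 19) + 15*(-1/616))) = 51*(1 + (-292/(-271) - 15/616)) = 51*(1 + (-292*(-1/271) - 15/616)) = 51*(1 + (292/271 - 15/616)) = 51*(1 + 175807/166936) = 51*(342743/166936) = 17479893/166936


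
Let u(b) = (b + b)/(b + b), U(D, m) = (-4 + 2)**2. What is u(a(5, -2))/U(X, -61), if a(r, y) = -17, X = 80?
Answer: 1/4 ≈ 0.25000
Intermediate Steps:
U(D, m) = 4 (U(D, m) = (-2)**2 = 4)
u(b) = 1 (u(b) = (2*b)/((2*b)) = (2*b)*(1/(2*b)) = 1)
u(a(5, -2))/U(X, -61) = 1/4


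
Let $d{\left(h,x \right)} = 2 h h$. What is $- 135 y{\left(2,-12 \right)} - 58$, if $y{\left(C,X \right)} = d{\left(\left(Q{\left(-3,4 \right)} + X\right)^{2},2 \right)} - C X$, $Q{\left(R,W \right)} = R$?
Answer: $-13672048$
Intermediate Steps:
$d{\left(h,x \right)} = 2 h^{2}$
$y{\left(C,X \right)} = 2 \left(-3 + X\right)^{4} - C X$ ($y{\left(C,X \right)} = 2 \left(\left(-3 + X\right)^{2}\right)^{2} - C X = 2 \left(-3 + X\right)^{4} - C X$)
$- 135 y{\left(2,-12 \right)} - 58 = - 135 \left(2 \left(-3 - 12\right)^{4} - 2 \left(-12\right)\right) - 58 = - 135 \left(2 \left(-15\right)^{4} + 24\right) - 58 = - 135 \left(2 \cdot 50625 + 24\right) - 58 = - 135 \left(101250 + 24\right) - 58 = \left(-135\right) 101274 - 58 = -13671990 - 58 = -13672048$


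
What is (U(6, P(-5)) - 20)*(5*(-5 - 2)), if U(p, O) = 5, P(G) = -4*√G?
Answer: 525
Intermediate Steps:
(U(6, P(-5)) - 20)*(5*(-5 - 2)) = (5 - 20)*(5*(-5 - 2)) = -75*(-7) = -15*(-35) = 525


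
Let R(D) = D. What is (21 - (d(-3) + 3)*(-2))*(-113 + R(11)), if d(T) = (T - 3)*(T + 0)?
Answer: -6426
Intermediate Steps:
d(T) = T*(-3 + T) (d(T) = (-3 + T)*T = T*(-3 + T))
(21 - (d(-3) + 3)*(-2))*(-113 + R(11)) = (21 - (-3*(-3 - 3) + 3)*(-2))*(-113 + 11) = (21 - (-3*(-6) + 3)*(-2))*(-102) = (21 - (18 + 3)*(-2))*(-102) = (21 - 21*(-2))*(-102) = (21 - 1*(-42))*(-102) = (21 + 42)*(-102) = 63*(-102) = -6426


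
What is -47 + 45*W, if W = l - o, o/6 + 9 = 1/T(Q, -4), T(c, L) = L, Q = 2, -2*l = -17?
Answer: 2833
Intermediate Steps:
l = 17/2 (l = -½*(-17) = 17/2 ≈ 8.5000)
o = -111/2 (o = -54 + 6/(-4) = -54 + 6*(-¼) = -54 - 3/2 = -111/2 ≈ -55.500)
W = 64 (W = 17/2 - 1*(-111/2) = 17/2 + 111/2 = 64)
-47 + 45*W = -47 + 45*64 = -47 + 2880 = 2833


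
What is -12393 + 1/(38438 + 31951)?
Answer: -872330876/70389 ≈ -12393.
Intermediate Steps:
-12393 + 1/(38438 + 31951) = -12393 + 1/70389 = -872330876/70389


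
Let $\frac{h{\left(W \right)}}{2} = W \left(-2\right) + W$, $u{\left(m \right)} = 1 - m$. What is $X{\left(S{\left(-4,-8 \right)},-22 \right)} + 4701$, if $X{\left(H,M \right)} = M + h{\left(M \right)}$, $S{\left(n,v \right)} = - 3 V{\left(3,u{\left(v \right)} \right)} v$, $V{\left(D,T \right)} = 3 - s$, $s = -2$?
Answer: $4723$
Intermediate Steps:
$V{\left(D,T \right)} = 5$ ($V{\left(D,T \right)} = 3 - -2 = 3 + 2 = 5$)
$h{\left(W \right)} = - 2 W$ ($h{\left(W \right)} = 2 \left(W \left(-2\right) + W\right) = 2 \left(- 2 W + W\right) = 2 \left(- W\right) = - 2 W$)
$S{\left(n,v \right)} = - 15 v$ ($S{\left(n,v \right)} = \left(-3\right) 5 v = - 15 v$)
$X{\left(H,M \right)} = - M$ ($X{\left(H,M \right)} = M - 2 M = - M$)
$X{\left(S{\left(-4,-8 \right)},-22 \right)} + 4701 = \left(-1\right) \left(-22\right) + 4701 = 22 + 4701 = 4723$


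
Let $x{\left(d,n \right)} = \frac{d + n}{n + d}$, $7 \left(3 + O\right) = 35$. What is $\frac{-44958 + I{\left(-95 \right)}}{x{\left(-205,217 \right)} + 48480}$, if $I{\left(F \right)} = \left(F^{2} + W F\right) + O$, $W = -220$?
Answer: $- \frac{15031}{48481} \approx -0.31004$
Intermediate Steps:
$O = 2$ ($O = -3 + \frac{1}{7} \cdot 35 = -3 + 5 = 2$)
$x{\left(d,n \right)} = 1$ ($x{\left(d,n \right)} = \frac{d + n}{d + n} = 1$)
$I{\left(F \right)} = 2 + F^{2} - 220 F$ ($I{\left(F \right)} = \left(F^{2} - 220 F\right) + 2 = 2 + F^{2} - 220 F$)
$\frac{-44958 + I{\left(-95 \right)}}{x{\left(-205,217 \right)} + 48480} = \frac{-44958 + \left(2 + \left(-95\right)^{2} - -20900\right)}{1 + 48480} = \frac{-44958 + \left(2 + 9025 + 20900\right)}{48481} = \left(-44958 + 29927\right) \frac{1}{48481} = \left(-15031\right) \frac{1}{48481} = - \frac{15031}{48481}$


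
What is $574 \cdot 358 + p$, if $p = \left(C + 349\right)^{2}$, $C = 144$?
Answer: $448541$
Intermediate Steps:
$p = 243049$ ($p = \left(144 + 349\right)^{2} = 493^{2} = 243049$)
$574 \cdot 358 + p = 574 \cdot 358 + 243049 = 205492 + 243049 = 448541$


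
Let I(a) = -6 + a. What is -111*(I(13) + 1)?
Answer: -888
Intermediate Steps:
-111*(I(13) + 1) = -111*((-6 + 13) + 1) = -111*(7 + 1) = -111*8 = -888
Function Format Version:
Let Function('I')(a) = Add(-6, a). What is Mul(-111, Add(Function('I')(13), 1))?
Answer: -888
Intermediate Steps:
Mul(-111, Add(Function('I')(13), 1)) = Mul(-111, Add(Add(-6, 13), 1)) = Mul(-111, Add(7, 1)) = Mul(-111, 8) = -888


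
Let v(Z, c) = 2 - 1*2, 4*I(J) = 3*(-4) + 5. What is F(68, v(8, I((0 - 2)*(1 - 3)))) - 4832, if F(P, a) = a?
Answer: -4832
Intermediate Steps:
I(J) = -7/4 (I(J) = (3*(-4) + 5)/4 = (-12 + 5)/4 = (¼)*(-7) = -7/4)
v(Z, c) = 0 (v(Z, c) = 2 - 2 = 0)
F(68, v(8, I((0 - 2)*(1 - 3)))) - 4832 = 0 - 4832 = -4832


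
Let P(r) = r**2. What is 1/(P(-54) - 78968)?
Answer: -1/76052 ≈ -1.3149e-5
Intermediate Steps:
1/(P(-54) - 78968) = 1/((-54)**2 - 78968) = 1/(2916 - 78968) = 1/(-76052) = -1/76052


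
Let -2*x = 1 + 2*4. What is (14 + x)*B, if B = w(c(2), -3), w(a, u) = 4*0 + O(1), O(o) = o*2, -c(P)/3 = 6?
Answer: 19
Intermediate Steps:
c(P) = -18 (c(P) = -3*6 = -18)
O(o) = 2*o
w(a, u) = 2 (w(a, u) = 4*0 + 2*1 = 0 + 2 = 2)
x = -9/2 (x = -(1 + 2*4)/2 = -(1 + 8)/2 = -½*9 = -9/2 ≈ -4.5000)
B = 2
(14 + x)*B = (14 - 9/2)*2 = (19/2)*2 = 19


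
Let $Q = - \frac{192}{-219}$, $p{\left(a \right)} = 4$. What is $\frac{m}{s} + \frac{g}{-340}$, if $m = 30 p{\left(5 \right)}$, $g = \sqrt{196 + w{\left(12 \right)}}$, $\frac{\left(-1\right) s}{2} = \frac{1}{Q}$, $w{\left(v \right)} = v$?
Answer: $- \frac{3840}{73} - \frac{\sqrt{13}}{85} \approx -52.645$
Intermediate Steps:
$Q = \frac{64}{73}$ ($Q = \left(-192\right) \left(- \frac{1}{219}\right) = \frac{64}{73} \approx 0.87671$)
$s = - \frac{73}{32}$ ($s = - \frac{2}{\frac{64}{73}} = \left(-2\right) \frac{73}{64} = - \frac{73}{32} \approx -2.2813$)
$g = 4 \sqrt{13}$ ($g = \sqrt{196 + 12} = \sqrt{208} = 4 \sqrt{13} \approx 14.422$)
$m = 120$ ($m = 30 \cdot 4 = 120$)
$\frac{m}{s} + \frac{g}{-340} = \frac{120}{- \frac{73}{32}} + \frac{4 \sqrt{13}}{-340} = 120 \left(- \frac{32}{73}\right) + 4 \sqrt{13} \left(- \frac{1}{340}\right) = - \frac{3840}{73} - \frac{\sqrt{13}}{85}$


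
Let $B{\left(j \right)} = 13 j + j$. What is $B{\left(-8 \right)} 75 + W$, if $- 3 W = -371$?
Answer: $- \frac{24829}{3} \approx -8276.3$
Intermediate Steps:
$B{\left(j \right)} = 14 j$
$W = \frac{371}{3}$ ($W = \left(- \frac{1}{3}\right) \left(-371\right) = \frac{371}{3} \approx 123.67$)
$B{\left(-8 \right)} 75 + W = 14 \left(-8\right) 75 + \frac{371}{3} = \left(-112\right) 75 + \frac{371}{3} = -8400 + \frac{371}{3} = - \frac{24829}{3}$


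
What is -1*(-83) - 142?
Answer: -59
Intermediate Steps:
-1*(-83) - 142 = 83 - 142 = -59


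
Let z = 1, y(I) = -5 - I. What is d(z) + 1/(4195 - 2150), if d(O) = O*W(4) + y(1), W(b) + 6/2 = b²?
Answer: 14316/2045 ≈ 7.0005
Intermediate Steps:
W(b) = -3 + b²
d(O) = -6 + 13*O (d(O) = O*(-3 + 4²) + (-5 - 1*1) = O*(-3 + 16) + (-5 - 1) = O*13 - 6 = 13*O - 6 = -6 + 13*O)
d(z) + 1/(4195 - 2150) = (-6 + 13*1) + 1/(4195 - 2150) = (-6 + 13) + 1/2045 = 7 + 1/2045 = 14316/2045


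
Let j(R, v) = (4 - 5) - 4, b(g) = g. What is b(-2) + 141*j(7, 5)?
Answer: -707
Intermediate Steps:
j(R, v) = -5 (j(R, v) = -1 - 4 = -5)
b(-2) + 141*j(7, 5) = -2 + 141*(-5) = -2 - 705 = -707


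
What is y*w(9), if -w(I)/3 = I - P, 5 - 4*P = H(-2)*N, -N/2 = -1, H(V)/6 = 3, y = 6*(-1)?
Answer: 603/2 ≈ 301.50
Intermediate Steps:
y = -6
H(V) = 18 (H(V) = 6*3 = 18)
N = 2 (N = -2*(-1) = 2)
P = -31/4 (P = 5/4 - 9*2/2 = 5/4 - 1/4*36 = 5/4 - 9 = -31/4 ≈ -7.7500)
w(I) = -93/4 - 3*I (w(I) = -3*(I - 1*(-31/4)) = -3*(I + 31/4) = -3*(31/4 + I) = -93/4 - 3*I)
y*w(9) = -6*(-93/4 - 3*9) = -6*(-93/4 - 27) = -6*(-201/4) = 603/2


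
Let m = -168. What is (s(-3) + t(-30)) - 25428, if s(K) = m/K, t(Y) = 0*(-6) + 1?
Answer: -25371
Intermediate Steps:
t(Y) = 1 (t(Y) = 0 + 1 = 1)
s(K) = -168/K
(s(-3) + t(-30)) - 25428 = (-168/(-3) + 1) - 25428 = (-168*(-⅓) + 1) - 25428 = (56 + 1) - 25428 = 57 - 25428 = -25371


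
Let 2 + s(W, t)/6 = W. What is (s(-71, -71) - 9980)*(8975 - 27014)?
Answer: 187930302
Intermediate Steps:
s(W, t) = -12 + 6*W
(s(-71, -71) - 9980)*(8975 - 27014) = ((-12 + 6*(-71)) - 9980)*(8975 - 27014) = ((-12 - 426) - 9980)*(-18039) = (-438 - 9980)*(-18039) = -10418*(-18039) = 187930302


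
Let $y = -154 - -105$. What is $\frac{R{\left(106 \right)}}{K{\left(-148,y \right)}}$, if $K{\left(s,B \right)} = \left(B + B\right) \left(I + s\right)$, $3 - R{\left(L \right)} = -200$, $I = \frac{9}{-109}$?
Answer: $\frac{3161}{225974} \approx 0.013988$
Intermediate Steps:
$I = - \frac{9}{109}$ ($I = 9 \left(- \frac{1}{109}\right) = - \frac{9}{109} \approx -0.082569$)
$R{\left(L \right)} = 203$ ($R{\left(L \right)} = 3 - -200 = 3 + 200 = 203$)
$y = -49$ ($y = -154 + 105 = -49$)
$K{\left(s,B \right)} = 2 B \left(- \frac{9}{109} + s\right)$ ($K{\left(s,B \right)} = \left(B + B\right) \left(- \frac{9}{109} + s\right) = 2 B \left(- \frac{9}{109} + s\right)$)
$\frac{R{\left(106 \right)}}{K{\left(-148,y \right)}} = \frac{203}{\frac{2}{109} \left(-49\right) \left(-9 + 109 \left(-148\right)\right)} = \frac{203}{\frac{2}{109} \left(-49\right) \left(-9 - 16132\right)} = \frac{203}{\frac{2}{109} \left(-49\right) \left(-16141\right)} = \frac{203}{\frac{1581818}{109}} = 203 \cdot \frac{109}{1581818} = \frac{3161}{225974}$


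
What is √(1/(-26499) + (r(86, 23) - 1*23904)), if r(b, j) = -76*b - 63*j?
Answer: 2*I*√46265207007/2409 ≈ 178.57*I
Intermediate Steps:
√(1/(-26499) + (r(86, 23) - 1*23904)) = √(1/(-26499) + ((-76*86 - 63*23) - 1*23904)) = √(-1/26499 + ((-6536 - 1449) - 23904)) = √(-1/26499 + (-7985 - 23904)) = √(-1/26499 - 31889) = √(-845026612/26499) = 2*I*√46265207007/2409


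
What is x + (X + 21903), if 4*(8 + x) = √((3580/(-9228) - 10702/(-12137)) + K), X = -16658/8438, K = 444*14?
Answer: 92366676/4219 + √4873751691673424937/112000236 ≈ 21913.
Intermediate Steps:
K = 6216
X = -8329/4219 (X = -16658*1/8438 = -8329/4219 ≈ -1.9742)
x = -8 + √4873751691673424937/112000236 (x = -8 + √((3580/(-9228) - 10702/(-12137)) + 6216)/4 = -8 + √((3580*(-1/9228) - 10702*(-1/12137)) + 6216)/4 = -8 + √((-895/2307 + 10702/12137) + 6216)/4 = -8 + √(13826899/28000059 + 6216)/4 = -8 + √(174062193643/28000059)/4 = -8 + (√4873751691673424937/28000059)/4 = -8 + √4873751691673424937/112000236 ≈ 11.711)
x + (X + 21903) = (-8 + √4873751691673424937/112000236) + (-8329/4219 + 21903) = (-8 + √4873751691673424937/112000236) + 92400428/4219 = 92366676/4219 + √4873751691673424937/112000236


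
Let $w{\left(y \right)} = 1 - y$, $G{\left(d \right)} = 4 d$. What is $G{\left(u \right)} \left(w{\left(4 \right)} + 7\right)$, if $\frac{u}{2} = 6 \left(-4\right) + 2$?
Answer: $-704$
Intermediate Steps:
$u = -44$ ($u = 2 \left(6 \left(-4\right) + 2\right) = 2 \left(-24 + 2\right) = 2 \left(-22\right) = -44$)
$G{\left(u \right)} \left(w{\left(4 \right)} + 7\right) = 4 \left(-44\right) \left(\left(1 - 4\right) + 7\right) = - 176 \left(\left(1 - 4\right) + 7\right) = - 176 \left(-3 + 7\right) = \left(-176\right) 4 = -704$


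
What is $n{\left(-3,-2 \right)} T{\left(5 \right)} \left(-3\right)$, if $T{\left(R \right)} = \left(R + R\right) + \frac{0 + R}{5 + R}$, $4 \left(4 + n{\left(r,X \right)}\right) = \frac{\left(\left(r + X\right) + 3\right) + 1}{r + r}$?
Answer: $\frac{1995}{16} \approx 124.69$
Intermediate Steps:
$n{\left(r,X \right)} = -4 + \frac{4 + X + r}{8 r}$ ($n{\left(r,X \right)} = -4 + \frac{\left(\left(\left(r + X\right) + 3\right) + 1\right) \frac{1}{r + r}}{4} = -4 + \frac{\left(\left(\left(X + r\right) + 3\right) + 1\right) \frac{1}{2 r}}{4} = -4 + \frac{\left(\left(3 + X + r\right) + 1\right) \frac{1}{2 r}}{4} = -4 + \frac{\left(4 + X + r\right) \frac{1}{2 r}}{4} = -4 + \frac{\frac{1}{2} \frac{1}{r} \left(4 + X + r\right)}{4} = -4 + \frac{4 + X + r}{8 r}$)
$T{\left(R \right)} = 2 R + \frac{R}{5 + R}$
$n{\left(-3,-2 \right)} T{\left(5 \right)} \left(-3\right) = \frac{4 - 2 - -93}{8 \left(-3\right)} \frac{5 \left(11 + 2 \cdot 5\right)}{5 + 5} \left(-3\right) = \frac{1}{8} \left(- \frac{1}{3}\right) \left(4 - 2 + 93\right) \frac{5 \left(11 + 10\right)}{10} \left(-3\right) = \frac{1}{8} \left(- \frac{1}{3}\right) 95 \cdot 5 \cdot \frac{1}{10} \cdot 21 \left(-3\right) = \left(- \frac{95}{24}\right) \frac{21}{2} \left(-3\right) = \left(- \frac{665}{16}\right) \left(-3\right) = \frac{1995}{16}$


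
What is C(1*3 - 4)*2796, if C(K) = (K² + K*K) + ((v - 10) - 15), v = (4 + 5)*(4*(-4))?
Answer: -466932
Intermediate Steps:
v = -144 (v = 9*(-16) = -144)
C(K) = -169 + 2*K² (C(K) = (K² + K*K) + ((-144 - 10) - 15) = (K² + K²) + (-154 - 15) = 2*K² - 169 = -169 + 2*K²)
C(1*3 - 4)*2796 = (-169 + 2*(1*3 - 4)²)*2796 = (-169 + 2*(3 - 4)²)*2796 = (-169 + 2*(-1)²)*2796 = (-169 + 2*1)*2796 = (-169 + 2)*2796 = -167*2796 = -466932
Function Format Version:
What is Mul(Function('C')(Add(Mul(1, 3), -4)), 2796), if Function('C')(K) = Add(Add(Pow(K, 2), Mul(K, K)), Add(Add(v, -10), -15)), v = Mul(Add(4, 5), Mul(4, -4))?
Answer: -466932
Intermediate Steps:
v = -144 (v = Mul(9, -16) = -144)
Function('C')(K) = Add(-169, Mul(2, Pow(K, 2))) (Function('C')(K) = Add(Add(Pow(K, 2), Mul(K, K)), Add(Add(-144, -10), -15)) = Add(Add(Pow(K, 2), Pow(K, 2)), Add(-154, -15)) = Add(Mul(2, Pow(K, 2)), -169) = Add(-169, Mul(2, Pow(K, 2))))
Mul(Function('C')(Add(Mul(1, 3), -4)), 2796) = Mul(Add(-169, Mul(2, Pow(Add(Mul(1, 3), -4), 2))), 2796) = Mul(Add(-169, Mul(2, Pow(Add(3, -4), 2))), 2796) = Mul(Add(-169, Mul(2, Pow(-1, 2))), 2796) = Mul(Add(-169, Mul(2, 1)), 2796) = Mul(Add(-169, 2), 2796) = Mul(-167, 2796) = -466932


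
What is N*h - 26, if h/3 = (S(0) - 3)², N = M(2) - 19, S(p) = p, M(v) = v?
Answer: -485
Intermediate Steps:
N = -17 (N = 2 - 19 = -17)
h = 27 (h = 3*(0 - 3)² = 3*(-3)² = 3*9 = 27)
N*h - 26 = -17*27 - 26 = -459 - 26 = -485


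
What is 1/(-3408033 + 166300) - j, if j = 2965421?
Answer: -9613103114594/3241733 ≈ -2.9654e+6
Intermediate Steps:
1/(-3408033 + 166300) - j = 1/(-3408033 + 166300) - 1*2965421 = 1/(-3241733) - 2965421 = -1/3241733 - 2965421 = -9613103114594/3241733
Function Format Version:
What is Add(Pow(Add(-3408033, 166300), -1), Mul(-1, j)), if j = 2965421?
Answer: Rational(-9613103114594, 3241733) ≈ -2.9654e+6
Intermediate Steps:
Add(Pow(Add(-3408033, 166300), -1), Mul(-1, j)) = Add(Pow(Add(-3408033, 166300), -1), Mul(-1, 2965421)) = Add(Pow(-3241733, -1), -2965421) = Add(Rational(-1, 3241733), -2965421) = Rational(-9613103114594, 3241733)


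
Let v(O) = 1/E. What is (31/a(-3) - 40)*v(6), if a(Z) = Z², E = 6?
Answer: -329/54 ≈ -6.0926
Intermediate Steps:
v(O) = ⅙ (v(O) = 1/6 = ⅙)
(31/a(-3) - 40)*v(6) = (31/((-3)²) - 40)*(⅙) = (31/9 - 40)*(⅙) = -329/9*⅙ = -329/54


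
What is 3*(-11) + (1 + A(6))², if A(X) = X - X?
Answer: -32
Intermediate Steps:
A(X) = 0
3*(-11) + (1 + A(6))² = 3*(-11) + (1 + 0)² = -33 + 1² = -33 + 1 = -32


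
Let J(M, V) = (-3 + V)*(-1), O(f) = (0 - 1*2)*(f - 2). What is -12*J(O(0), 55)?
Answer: 624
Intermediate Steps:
O(f) = 4 - 2*f (O(f) = (0 - 2)*(-2 + f) = -2*(-2 + f) = 4 - 2*f)
J(M, V) = 3 - V
-12*J(O(0), 55) = -12*(3 - 1*55) = -12*(3 - 55) = -12*(-52) = 624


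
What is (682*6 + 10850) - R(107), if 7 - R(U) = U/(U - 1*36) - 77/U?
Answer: 113467177/7597 ≈ 14936.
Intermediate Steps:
R(U) = 7 + 77/U - U/(-36 + U) (R(U) = 7 - (U/(U - 1*36) - 77/U) = 7 - (U/(U - 36) - 77/U) = 7 - (U/(-36 + U) - 77/U) = 7 - (-77/U + U/(-36 + U)) = 7 + (77/U - U/(-36 + U)) = 7 + 77/U - U/(-36 + U))
(682*6 + 10850) - R(107) = (682*6 + 10850) - (-2772 - 175*107 + 6*107**2)/(107*(-36 + 107)) = (4092 + 10850) - (-2772 - 18725 + 6*11449)/(107*71) = 14942 - (-2772 - 18725 + 68694)/(107*71) = 14942 - 47197/(107*71) = 14942 - 1*47197/7597 = 14942 - 47197/7597 = 113467177/7597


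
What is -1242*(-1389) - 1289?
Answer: 1723849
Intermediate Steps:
-1242*(-1389) - 1289 = 1725138 - 1289 = 1723849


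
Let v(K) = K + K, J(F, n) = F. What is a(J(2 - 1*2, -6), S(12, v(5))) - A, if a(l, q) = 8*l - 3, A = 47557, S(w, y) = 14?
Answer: -47560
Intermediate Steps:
v(K) = 2*K
a(l, q) = -3 + 8*l
a(J(2 - 1*2, -6), S(12, v(5))) - A = (-3 + 8*(2 - 1*2)) - 1*47557 = (-3 + 8*(2 - 2)) - 47557 = (-3 + 8*0) - 47557 = (-3 + 0) - 47557 = -3 - 47557 = -47560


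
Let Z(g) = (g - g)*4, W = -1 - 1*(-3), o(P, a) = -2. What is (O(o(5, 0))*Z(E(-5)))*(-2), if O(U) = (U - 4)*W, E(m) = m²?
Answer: 0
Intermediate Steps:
W = 2 (W = -1 + 3 = 2)
O(U) = -8 + 2*U (O(U) = (U - 4)*2 = (-4 + U)*2 = -8 + 2*U)
Z(g) = 0 (Z(g) = 0*4 = 0)
(O(o(5, 0))*Z(E(-5)))*(-2) = ((-8 + 2*(-2))*0)*(-2) = ((-8 - 4)*0)*(-2) = -12*0*(-2) = 0*(-2) = 0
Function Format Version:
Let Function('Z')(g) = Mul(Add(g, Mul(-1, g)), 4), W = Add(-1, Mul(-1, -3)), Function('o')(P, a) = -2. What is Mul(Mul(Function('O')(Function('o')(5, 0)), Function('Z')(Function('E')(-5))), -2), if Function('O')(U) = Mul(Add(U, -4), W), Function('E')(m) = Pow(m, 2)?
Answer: 0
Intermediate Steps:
W = 2 (W = Add(-1, 3) = 2)
Function('O')(U) = Add(-8, Mul(2, U)) (Function('O')(U) = Mul(Add(U, -4), 2) = Mul(Add(-4, U), 2) = Add(-8, Mul(2, U)))
Function('Z')(g) = 0 (Function('Z')(g) = Mul(0, 4) = 0)
Mul(Mul(Function('O')(Function('o')(5, 0)), Function('Z')(Function('E')(-5))), -2) = Mul(Mul(Add(-8, Mul(2, -2)), 0), -2) = Mul(Mul(Add(-8, -4), 0), -2) = Mul(Mul(-12, 0), -2) = Mul(0, -2) = 0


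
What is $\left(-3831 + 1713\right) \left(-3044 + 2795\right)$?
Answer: $527382$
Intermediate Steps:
$\left(-3831 + 1713\right) \left(-3044 + 2795\right) = \left(-2118\right) \left(-249\right) = 527382$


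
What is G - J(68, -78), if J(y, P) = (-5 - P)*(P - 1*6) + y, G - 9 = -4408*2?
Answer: -2743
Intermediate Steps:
G = -8807 (G = 9 - 4408*2 = 9 - 8816 = -8807)
J(y, P) = y + (-6 + P)*(-5 - P) (J(y, P) = (-5 - P)*(P - 6) + y = (-5 - P)*(-6 + P) + y = (-6 + P)*(-5 - P) + y = y + (-6 + P)*(-5 - P))
G - J(68, -78) = -8807 - (30 - 78 + 68 - 1*(-78)²) = -8807 - (30 - 78 + 68 - 1*6084) = -8807 - (30 - 78 + 68 - 6084) = -8807 - 1*(-6064) = -8807 + 6064 = -2743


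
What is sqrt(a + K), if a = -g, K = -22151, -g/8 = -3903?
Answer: 5*I*sqrt(2135) ≈ 231.03*I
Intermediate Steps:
g = 31224 (g = -8*(-3903) = 31224)
a = -31224 (a = -1*31224 = -31224)
sqrt(a + K) = sqrt(-31224 - 22151) = sqrt(-53375) = 5*I*sqrt(2135)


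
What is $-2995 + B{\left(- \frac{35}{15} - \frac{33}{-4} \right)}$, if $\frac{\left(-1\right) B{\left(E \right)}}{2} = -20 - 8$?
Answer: $-2939$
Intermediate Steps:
$B{\left(E \right)} = 56$ ($B{\left(E \right)} = - 2 \left(-20 - 8\right) = \left(-2\right) \left(-28\right) = 56$)
$-2995 + B{\left(- \frac{35}{15} - \frac{33}{-4} \right)} = -2995 + 56 = -2939$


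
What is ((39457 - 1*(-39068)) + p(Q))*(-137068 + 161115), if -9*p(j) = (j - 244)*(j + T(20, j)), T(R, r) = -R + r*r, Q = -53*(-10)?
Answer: -1918386337145/9 ≈ -2.1315e+11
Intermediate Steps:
Q = 530
T(R, r) = r² - R (T(R, r) = -R + r² = r² - R)
p(j) = -(-244 + j)*(-20 + j + j²)/9 (p(j) = -(j - 244)*(j + (j² - 1*20))/9 = -(-244 + j)*(j + (j² - 20))/9 = -(-244 + j)*(j + (-20 + j²))/9 = -(-244 + j)*(-20 + j + j²)/9)
((39457 - 1*(-39068)) + p(Q))*(-137068 + 161115) = ((39457 - 1*(-39068)) + (-4880/9 + 27*530² - ⅑*530³ + (88/3)*530))*(-137068 + 161115) = ((39457 + 39068) + (-4880/9 + 27*280900 - ⅑*148877000 + 46640/3))*24047 = (78525 + (-4880/9 + 7584300 - 148877000/9 + 46640/3))*24047 = (78525 - 80483260/9)*24047 = -79776535/9*24047 = -1918386337145/9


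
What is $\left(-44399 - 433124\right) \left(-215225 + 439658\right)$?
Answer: $-107171919459$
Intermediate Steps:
$\left(-44399 - 433124\right) \left(-215225 + 439658\right) = \left(-477523\right) 224433 = -107171919459$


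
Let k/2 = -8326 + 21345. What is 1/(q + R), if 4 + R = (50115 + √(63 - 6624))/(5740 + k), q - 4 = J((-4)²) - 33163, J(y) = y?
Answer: -5578602747713/184905147629859927 - 143001*I/61635049209953309 ≈ -3.017e-5 - 2.3201e-12*I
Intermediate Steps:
k = 26038 (k = 2*(-8326 + 21345) = 2*13019 = 26038)
q = -33143 (q = 4 + ((-4)² - 33163) = 4 + (16 - 33163) = 4 - 33147 = -33143)
R = -76997/31778 + 81*I/31778 (R = -4 + (50115 + √(63 - 6624))/(5740 + 26038) = -4 + (50115 + √(-6561))/31778 = -4 + (50115 + 81*I)*(1/31778) = -4 + (50115/31778 + 81*I/31778) = -76997/31778 + 81*I/31778 ≈ -2.423 + 0.0025489*I)
1/(q + R) = 1/(-33143 + (-76997/31778 + 81*I/31778)) = 1/(-1053295251/31778 + 81*I/31778) = 504920642*(-1053295251/31778 - 81*I/31778)/554715442889579781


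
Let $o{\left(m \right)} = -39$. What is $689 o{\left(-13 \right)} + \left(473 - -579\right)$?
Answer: $-25819$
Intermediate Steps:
$689 o{\left(-13 \right)} + \left(473 - -579\right) = 689 \left(-39\right) + \left(473 - -579\right) = -26871 + \left(473 + 579\right) = -26871 + 1052 = -25819$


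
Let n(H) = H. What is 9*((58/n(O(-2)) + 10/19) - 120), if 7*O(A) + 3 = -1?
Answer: -75573/38 ≈ -1988.8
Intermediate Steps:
O(A) = -4/7 (O(A) = -3/7 + (⅐)*(-1) = -3/7 - ⅐ = -4/7)
9*((58/n(O(-2)) + 10/19) - 120) = 9*((58/(-4/7) + 10/19) - 120) = 9*((58*(-7/4) + 10*(1/19)) - 120) = 9*((-203/2 + 10/19) - 120) = 9*(-3837/38 - 120) = 9*(-8397/38) = -75573/38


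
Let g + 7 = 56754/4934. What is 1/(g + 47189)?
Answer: 2467/116426371 ≈ 2.1189e-5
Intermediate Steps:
g = 11108/2467 (g = -7 + 56754/4934 = -7 + 56754*(1/4934) = -7 + 28377/2467 = 11108/2467 ≈ 4.5026)
1/(g + 47189) = 1/(11108/2467 + 47189) = 1/(116426371/2467) = 2467/116426371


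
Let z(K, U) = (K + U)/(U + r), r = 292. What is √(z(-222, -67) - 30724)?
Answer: I*√6913189/15 ≈ 175.29*I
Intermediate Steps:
z(K, U) = (K + U)/(292 + U) (z(K, U) = (K + U)/(U + 292) = (K + U)/(292 + U))
√(z(-222, -67) - 30724) = √((-222 - 67)/(292 - 67) - 30724) = √(-289/225 - 30724) = √(-6913189/225) = I*√6913189/15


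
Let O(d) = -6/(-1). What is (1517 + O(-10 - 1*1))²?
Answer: 2319529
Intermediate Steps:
O(d) = 6 (O(d) = -6*(-1) = 6)
(1517 + O(-10 - 1*1))² = (1517 + 6)² = 1523² = 2319529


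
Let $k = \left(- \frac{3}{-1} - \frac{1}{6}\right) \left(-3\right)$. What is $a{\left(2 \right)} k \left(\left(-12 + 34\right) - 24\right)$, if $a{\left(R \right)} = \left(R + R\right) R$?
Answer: $136$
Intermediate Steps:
$k = - \frac{17}{2}$ ($k = \left(\left(-3\right) \left(-1\right) - \frac{1}{6}\right) \left(-3\right) = \left(3 - \frac{1}{6}\right) \left(-3\right) = \frac{17}{6} \left(-3\right) = - \frac{17}{2} \approx -8.5$)
$a{\left(R \right)} = 2 R^{2}$ ($a{\left(R \right)} = 2 R R = 2 R^{2}$)
$a{\left(2 \right)} k \left(\left(-12 + 34\right) - 24\right) = 2 \cdot 2^{2} \left(- \frac{17}{2}\right) \left(\left(-12 + 34\right) - 24\right) = 2 \cdot 4 \left(- \frac{17}{2}\right) \left(22 - 24\right) = 8 \left(- \frac{17}{2}\right) \left(-2\right) = \left(-68\right) \left(-2\right) = 136$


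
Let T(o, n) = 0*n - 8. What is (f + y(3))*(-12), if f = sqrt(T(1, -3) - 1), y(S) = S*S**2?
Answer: -324 - 36*I ≈ -324.0 - 36.0*I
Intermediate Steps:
y(S) = S**3
T(o, n) = -8 (T(o, n) = 0 - 8 = -8)
f = 3*I (f = sqrt(-8 - 1) = sqrt(-9) = 3*I ≈ 3.0*I)
(f + y(3))*(-12) = (3*I + 3**3)*(-12) = (3*I + 27)*(-12) = (27 + 3*I)*(-12) = -324 - 36*I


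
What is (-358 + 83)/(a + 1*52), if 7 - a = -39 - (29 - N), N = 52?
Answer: -11/3 ≈ -3.6667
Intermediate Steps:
a = 23 (a = 7 - (-39 - (29 - 1*52)) = 7 - (-39 - (29 - 52)) = 7 - (-39 - 1*(-23)) = 7 - (-39 + 23) = 7 - 1*(-16) = 7 + 16 = 23)
(-358 + 83)/(a + 1*52) = (-358 + 83)/(23 + 1*52) = -275/(23 + 52) = -275/75 = -275*1/75 = -11/3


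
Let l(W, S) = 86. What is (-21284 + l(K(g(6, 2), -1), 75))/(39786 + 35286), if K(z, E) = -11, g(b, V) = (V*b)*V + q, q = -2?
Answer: -3533/12512 ≈ -0.28237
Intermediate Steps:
g(b, V) = -2 + b*V² (g(b, V) = (V*b)*V - 2 = b*V² - 2 = -2 + b*V²)
(-21284 + l(K(g(6, 2), -1), 75))/(39786 + 35286) = (-21284 + 86)/(39786 + 35286) = -21198/75072 = -21198*1/75072 = -3533/12512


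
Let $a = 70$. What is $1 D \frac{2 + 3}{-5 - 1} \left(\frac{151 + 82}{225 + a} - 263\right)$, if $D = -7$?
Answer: $- \frac{90244}{59} \approx -1529.6$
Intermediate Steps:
$1 D \frac{2 + 3}{-5 - 1} \left(\frac{151 + 82}{225 + a} - 263\right) = 1 \left(-7\right) \frac{2 + 3}{-5 - 1} \left(\frac{151 + 82}{225 + 70} - 263\right) = - 7 \frac{5}{-6} \left(\frac{233}{295} - 263\right) = - 7 \cdot 5 \left(- \frac{1}{6}\right) \left(233 \cdot \frac{1}{295} - 263\right) = \left(-7\right) \left(- \frac{5}{6}\right) \left(\frac{233}{295} - 263\right) = \frac{35}{6} \left(- \frac{77352}{295}\right) = - \frac{90244}{59}$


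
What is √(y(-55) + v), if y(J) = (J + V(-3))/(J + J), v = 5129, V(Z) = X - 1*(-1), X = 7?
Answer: 3*√6896230/110 ≈ 71.620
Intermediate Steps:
V(Z) = 8 (V(Z) = 7 - 1*(-1) = 7 + 1 = 8)
y(J) = (8 + J)/(2*J) (y(J) = (J + 8)/(J + J) = (8 + J)/((2*J)) = (8 + J)*(1/(2*J)) = (8 + J)/(2*J))
√(y(-55) + v) = √((½)*(8 - 55)/(-55) + 5129) = √((½)*(-1/55)*(-47) + 5129) = √(47/110 + 5129) = √(564237/110) = 3*√6896230/110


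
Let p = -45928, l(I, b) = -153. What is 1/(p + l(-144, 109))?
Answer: -1/46081 ≈ -2.1701e-5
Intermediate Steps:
1/(p + l(-144, 109)) = 1/(-45928 - 153) = 1/(-46081) = -1/46081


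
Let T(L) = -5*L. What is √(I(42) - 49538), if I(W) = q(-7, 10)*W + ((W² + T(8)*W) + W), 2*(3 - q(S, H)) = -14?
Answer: 4*I*√3062 ≈ 221.34*I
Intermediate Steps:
q(S, H) = 10 (q(S, H) = 3 - ½*(-14) = 3 + 7 = 10)
I(W) = W² - 29*W (I(W) = 10*W + ((W² + (-5*8)*W) + W) = 10*W + ((W² - 40*W) + W) = 10*W + (W² - 39*W) = W² - 29*W)
√(I(42) - 49538) = √(42*(-29 + 42) - 49538) = √(42*13 - 49538) = √(546 - 49538) = √(-48992) = 4*I*√3062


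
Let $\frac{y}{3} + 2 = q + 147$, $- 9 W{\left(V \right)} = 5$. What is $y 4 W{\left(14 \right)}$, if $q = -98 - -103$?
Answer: $-1000$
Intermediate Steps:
$q = 5$ ($q = -98 + 103 = 5$)
$W{\left(V \right)} = - \frac{5}{9}$ ($W{\left(V \right)} = \left(- \frac{1}{9}\right) 5 = - \frac{5}{9}$)
$y = 450$ ($y = -6 + 3 \left(5 + 147\right) = -6 + 3 \cdot 152 = -6 + 456 = 450$)
$y 4 W{\left(14 \right)} = 450 \cdot 4 \left(- \frac{5}{9}\right) = 450 \left(- \frac{20}{9}\right) = -1000$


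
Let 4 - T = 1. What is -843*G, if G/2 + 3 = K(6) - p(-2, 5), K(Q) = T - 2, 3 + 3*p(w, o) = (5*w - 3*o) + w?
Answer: -13488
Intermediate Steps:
T = 3 (T = 4 - 1*1 = 4 - 1 = 3)
p(w, o) = -1 - o + 2*w (p(w, o) = -1 + ((5*w - 3*o) + w)/3 = -1 + ((-3*o + 5*w) + w)/3 = -1 + (-3*o + 6*w)/3 = -1 + (-o + 2*w) = -1 - o + 2*w)
K(Q) = 1 (K(Q) = 3 - 2 = 1)
G = 16 (G = -6 + 2*(1 - (-1 - 1*5 + 2*(-2))) = -6 + 2*(1 - (-1 - 5 - 4)) = -6 + 2*(1 - 1*(-10)) = -6 + 2*(1 + 10) = -6 + 2*11 = -6 + 22 = 16)
-843*G = -843*16 = -13488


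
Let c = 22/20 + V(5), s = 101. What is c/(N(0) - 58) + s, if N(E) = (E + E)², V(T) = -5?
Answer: 58619/580 ≈ 101.07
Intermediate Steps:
N(E) = 4*E² (N(E) = (2*E)² = 4*E²)
c = -39/10 (c = 22/20 - 5 = 22*(1/20) - 5 = 11/10 - 5 = -39/10 ≈ -3.9000)
c/(N(0) - 58) + s = -39/10/(4*0² - 58) + 101 = -39/10/(4*0 - 58) + 101 = -39/10/(0 - 58) + 101 = -39/10/(-58) + 101 = -1/58*(-39/10) + 101 = 39/580 + 101 = 58619/580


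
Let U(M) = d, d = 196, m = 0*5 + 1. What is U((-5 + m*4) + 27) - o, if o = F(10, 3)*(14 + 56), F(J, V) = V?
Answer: -14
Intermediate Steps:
m = 1 (m = 0 + 1 = 1)
U(M) = 196
o = 210 (o = 3*(14 + 56) = 3*70 = 210)
U((-5 + m*4) + 27) - o = 196 - 1*210 = 196 - 210 = -14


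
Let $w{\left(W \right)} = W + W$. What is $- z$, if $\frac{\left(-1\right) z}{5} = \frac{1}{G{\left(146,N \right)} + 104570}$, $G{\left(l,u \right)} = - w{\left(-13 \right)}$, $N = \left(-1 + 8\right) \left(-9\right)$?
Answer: $\frac{5}{104596} \approx 4.7803 \cdot 10^{-5}$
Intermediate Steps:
$w{\left(W \right)} = 2 W$
$N = -63$ ($N = 7 \left(-9\right) = -63$)
$G{\left(l,u \right)} = 26$ ($G{\left(l,u \right)} = - 2 \left(-13\right) = \left(-1\right) \left(-26\right) = 26$)
$z = - \frac{5}{104596}$ ($z = - \frac{5}{26 + 104570} = - \frac{5}{104596} \approx -4.7803 \cdot 10^{-5}$)
$- z = \left(-1\right) \left(- \frac{5}{104596}\right) = \frac{5}{104596}$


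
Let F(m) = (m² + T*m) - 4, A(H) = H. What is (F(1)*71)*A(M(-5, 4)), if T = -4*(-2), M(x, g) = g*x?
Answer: -7100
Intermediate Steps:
T = 8
F(m) = -4 + m² + 8*m (F(m) = (m² + 8*m) - 4 = -4 + m² + 8*m)
(F(1)*71)*A(M(-5, 4)) = ((-4 + 1² + 8*1)*71)*(4*(-5)) = ((-4 + 1 + 8)*71)*(-20) = (5*71)*(-20) = 355*(-20) = -7100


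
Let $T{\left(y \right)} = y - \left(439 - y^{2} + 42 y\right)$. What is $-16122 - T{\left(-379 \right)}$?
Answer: $-174863$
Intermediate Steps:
$T{\left(y \right)} = -439 + y^{2} - 41 y$ ($T{\left(y \right)} = y - \left(439 - y^{2} + 42 y\right) = -439 + y^{2} - 41 y$)
$-16122 - T{\left(-379 \right)} = -16122 - \left(-439 + \left(-379\right)^{2} - -15539\right) = -16122 - \left(-439 + 143641 + 15539\right) = -16122 - 158741 = -174863$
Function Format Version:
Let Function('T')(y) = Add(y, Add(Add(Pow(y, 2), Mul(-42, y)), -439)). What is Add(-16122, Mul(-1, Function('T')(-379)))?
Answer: -174863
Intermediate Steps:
Function('T')(y) = Add(-439, Pow(y, 2), Mul(-41, y)) (Function('T')(y) = Add(y, Add(-439, Pow(y, 2), Mul(-42, y))) = Add(-439, Pow(y, 2), Mul(-41, y)))
Add(-16122, Mul(-1, Function('T')(-379))) = Add(-16122, Mul(-1, Add(-439, Pow(-379, 2), Mul(-41, -379)))) = Add(-16122, Mul(-1, Add(-439, 143641, 15539))) = Add(-16122, Mul(-1, 158741)) = Add(-16122, -158741) = -174863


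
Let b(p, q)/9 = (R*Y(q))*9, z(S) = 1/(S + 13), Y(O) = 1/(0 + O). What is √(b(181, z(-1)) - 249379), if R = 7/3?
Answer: I*√247111 ≈ 497.1*I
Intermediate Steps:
R = 7/3 (R = 7*(⅓) = 7/3 ≈ 2.3333)
Y(O) = 1/O
z(S) = 1/(13 + S)
b(p, q) = 189/q (b(p, q) = 9*((7/(3*q))*9) = 9*(21/q) = 189/q)
√(b(181, z(-1)) - 249379) = √(189/(1/(13 - 1)) - 249379) = √(189/(1/12) - 249379) = √(189*12 - 249379) = √(2268 - 249379) = √(-247111) = I*√247111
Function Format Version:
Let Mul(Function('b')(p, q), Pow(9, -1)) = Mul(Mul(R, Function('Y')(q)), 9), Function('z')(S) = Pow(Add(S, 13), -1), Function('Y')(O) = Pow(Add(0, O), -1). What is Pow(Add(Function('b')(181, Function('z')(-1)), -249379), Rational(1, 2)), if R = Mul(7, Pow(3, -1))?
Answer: Mul(I, Pow(247111, Rational(1, 2))) ≈ Mul(497.10, I)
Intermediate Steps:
R = Rational(7, 3) (R = Mul(7, Rational(1, 3)) = Rational(7, 3) ≈ 2.3333)
Function('Y')(O) = Pow(O, -1)
Function('z')(S) = Pow(Add(13, S), -1)
Function('b')(p, q) = Mul(189, Pow(q, -1)) (Function('b')(p, q) = Mul(9, Mul(Mul(Rational(7, 3), Pow(q, -1)), 9)) = Mul(9, Mul(21, Pow(q, -1))) = Mul(189, Pow(q, -1)))
Pow(Add(Function('b')(181, Function('z')(-1)), -249379), Rational(1, 2)) = Pow(Add(Mul(189, Pow(Pow(Add(13, -1), -1), -1)), -249379), Rational(1, 2)) = Pow(Add(Mul(189, Pow(Pow(12, -1), -1)), -249379), Rational(1, 2)) = Pow(Add(Mul(189, Pow(Rational(1, 12), -1)), -249379), Rational(1, 2)) = Pow(Add(Mul(189, 12), -249379), Rational(1, 2)) = Pow(Add(2268, -249379), Rational(1, 2)) = Pow(-247111, Rational(1, 2)) = Mul(I, Pow(247111, Rational(1, 2)))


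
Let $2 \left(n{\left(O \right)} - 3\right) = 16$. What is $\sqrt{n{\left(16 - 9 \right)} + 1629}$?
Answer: $2 \sqrt{410} \approx 40.497$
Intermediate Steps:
$n{\left(O \right)} = 11$ ($n{\left(O \right)} = 3 + \frac{1}{2} \cdot 16 = 3 + 8 = 11$)
$\sqrt{n{\left(16 - 9 \right)} + 1629} = \sqrt{11 + 1629} = \sqrt{1640} = 2 \sqrt{410}$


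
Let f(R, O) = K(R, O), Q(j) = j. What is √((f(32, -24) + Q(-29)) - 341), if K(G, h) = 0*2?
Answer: I*√370 ≈ 19.235*I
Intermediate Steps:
K(G, h) = 0
f(R, O) = 0
√((f(32, -24) + Q(-29)) - 341) = √((0 - 29) - 341) = √(-29 - 341) = √(-370) = I*√370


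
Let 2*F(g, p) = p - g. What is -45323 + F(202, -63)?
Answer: -90911/2 ≈ -45456.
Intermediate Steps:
F(g, p) = p/2 - g/2 (F(g, p) = (p - g)/2 = p/2 - g/2)
-45323 + F(202, -63) = -45323 + ((1/2)*(-63) - 1/2*202) = -45323 + (-63/2 - 101) = -45323 - 265/2 = -90911/2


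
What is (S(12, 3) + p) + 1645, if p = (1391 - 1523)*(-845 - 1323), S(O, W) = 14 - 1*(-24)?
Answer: 287859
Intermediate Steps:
S(O, W) = 38 (S(O, W) = 14 + 24 = 38)
p = 286176 (p = -132*(-2168) = 286176)
(S(12, 3) + p) + 1645 = (38 + 286176) + 1645 = 286214 + 1645 = 287859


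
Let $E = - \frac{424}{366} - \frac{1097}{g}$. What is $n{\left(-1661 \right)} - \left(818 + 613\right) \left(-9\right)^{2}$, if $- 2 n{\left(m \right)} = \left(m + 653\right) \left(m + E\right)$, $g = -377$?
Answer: $- \frac{21897106899}{22997} \approx -9.5217 \cdot 10^{5}$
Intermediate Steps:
$E = \frac{120827}{68991}$ ($E = - \frac{424}{366} - \frac{1097}{-377} = \left(-424\right) \frac{1}{366} - - \frac{1097}{377} = - \frac{212}{183} + \frac{1097}{377} = \frac{120827}{68991} \approx 1.7513$)
$n{\left(m \right)} = - \frac{\left(653 + m\right) \left(\frac{120827}{68991} + m\right)}{2}$ ($n{\left(m \right)} = - \frac{\left(m + 653\right) \left(m + \frac{120827}{68991}\right)}{2} = - \frac{\left(653 + m\right) \left(\frac{120827}{68991} + m\right)}{2}$)
$n{\left(-1661 \right)} - \left(818 + 613\right) \left(-9\right)^{2} = \left(- \frac{78900031}{137982} - - \frac{37515304475}{68991} - \frac{\left(-1661\right)^{2}}{2}\right) - \left(818 + 613\right) \left(-9\right)^{2} = \left(- \frac{78900031}{137982} + \frac{37515304475}{68991} - \frac{2758921}{2}\right) - 1431 \cdot 81 = \left(- \frac{78900031}{137982} + \frac{37515304475}{68991} - \frac{2758921}{2}\right) - 115911 = - \frac{19231501632}{22997} - 115911 = - \frac{21897106899}{22997}$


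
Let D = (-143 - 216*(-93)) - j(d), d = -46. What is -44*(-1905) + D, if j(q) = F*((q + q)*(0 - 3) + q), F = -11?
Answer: 106295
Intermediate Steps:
j(q) = 55*q (j(q) = -11*((q + q)*(0 - 3) + q) = -11*((2*q)*(-3) + q) = -11*(-6*q + q) = -(-55)*q = 55*q)
D = 22475 (D = (-143 - 216*(-93)) - 55*(-46) = (-143 + 20088) - 1*(-2530) = 19945 + 2530 = 22475)
-44*(-1905) + D = -44*(-1905) + 22475 = 83820 + 22475 = 106295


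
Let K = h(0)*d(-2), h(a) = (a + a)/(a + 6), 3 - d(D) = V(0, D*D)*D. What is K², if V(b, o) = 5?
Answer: 0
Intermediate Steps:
d(D) = 3 - 5*D
h(a) = 2*a/(6 + a) (h(a) = (2*a)/(6 + a) = 2*a/(6 + a))
K = 0 (K = (2*0/(6 + 0))*(3 - 5*(-2)) = (2*0/6)*(3 + 10) = (2*0*(⅙))*13 = 0*13 = 0)
K² = 0² = 0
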